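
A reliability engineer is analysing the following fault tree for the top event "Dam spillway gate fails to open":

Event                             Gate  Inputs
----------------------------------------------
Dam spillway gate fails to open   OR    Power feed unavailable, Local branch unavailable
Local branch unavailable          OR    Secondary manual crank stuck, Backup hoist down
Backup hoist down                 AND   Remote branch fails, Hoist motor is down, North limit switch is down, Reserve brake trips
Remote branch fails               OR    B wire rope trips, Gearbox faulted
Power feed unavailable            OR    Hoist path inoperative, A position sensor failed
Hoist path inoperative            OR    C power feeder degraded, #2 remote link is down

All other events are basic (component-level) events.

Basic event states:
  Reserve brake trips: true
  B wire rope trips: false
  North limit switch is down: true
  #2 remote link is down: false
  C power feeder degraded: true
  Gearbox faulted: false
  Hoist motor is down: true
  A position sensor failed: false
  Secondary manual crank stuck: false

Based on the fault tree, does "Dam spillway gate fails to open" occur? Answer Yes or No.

Hoist path inoperative [OR]: C power feeder degraded=occurs, #2 remote link is down=not → at least one input occurs → occurs.
Power feed unavailable [OR]: Hoist path inoperative=occurs, A position sensor failed=not → at least one input occurs → occurs.
Remote branch fails [OR]: B wire rope trips=not, Gearbox faulted=not → no input occurs → does not occur.
Backup hoist down [AND]: Remote branch fails=not, Hoist motor is down=occurs, North limit switch is down=occurs, Reserve brake trips=occurs → not all inputs occur → does not occur.
Local branch unavailable [OR]: Secondary manual crank stuck=not, Backup hoist down=not → no input occurs → does not occur.
Dam spillway gate fails to open [OR]: Power feed unavailable=occurs, Local branch unavailable=not → at least one input occurs → occurs.

Yes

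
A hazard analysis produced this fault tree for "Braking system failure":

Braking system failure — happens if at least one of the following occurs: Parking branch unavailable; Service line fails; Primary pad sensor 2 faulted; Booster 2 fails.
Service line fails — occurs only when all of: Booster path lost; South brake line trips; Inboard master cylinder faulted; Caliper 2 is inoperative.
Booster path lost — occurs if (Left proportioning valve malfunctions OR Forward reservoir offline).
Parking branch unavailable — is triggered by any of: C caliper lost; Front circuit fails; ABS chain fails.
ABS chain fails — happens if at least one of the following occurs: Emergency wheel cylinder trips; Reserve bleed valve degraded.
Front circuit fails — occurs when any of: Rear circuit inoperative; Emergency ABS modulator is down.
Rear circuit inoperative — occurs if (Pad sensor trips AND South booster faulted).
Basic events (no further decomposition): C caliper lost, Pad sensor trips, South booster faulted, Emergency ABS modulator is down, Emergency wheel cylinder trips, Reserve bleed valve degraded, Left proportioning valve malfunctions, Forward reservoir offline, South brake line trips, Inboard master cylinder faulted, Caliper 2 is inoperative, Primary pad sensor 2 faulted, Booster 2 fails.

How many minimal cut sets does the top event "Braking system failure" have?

Rear circuit inoperative [AND]: one cut set from each child combined → 1 × 1 = 1 cut set(s).
Front circuit fails [OR]: union of children's cut sets → 2 cut set(s).
ABS chain fails [OR]: union of children's cut sets → 2 cut set(s).
Parking branch unavailable [OR]: union of children's cut sets → 5 cut set(s).
Booster path lost [OR]: union of children's cut sets → 2 cut set(s).
Service line fails [AND]: one cut set from each child combined → 2 × 1 × 1 × 1 = 2 cut set(s).
Braking system failure [OR]: union of children's cut sets → 9 cut set(s).
Minimal cut sets: {C caliper lost}; {Pad sensor trips, South booster faulted}; {Emergency ABS modulator is down}; {Emergency wheel cylinder trips}; {Reserve bleed valve degraded}; {Caliper 2 is inoperative, Inboard master cylinder faulted, Left proportioning valve malfunctions, South brake line trips}; {Caliper 2 is inoperative, Forward reservoir offline, Inboard master cylinder faulted, South brake line trips}; {Primary pad sensor 2 faulted}; {Booster 2 fails}.

9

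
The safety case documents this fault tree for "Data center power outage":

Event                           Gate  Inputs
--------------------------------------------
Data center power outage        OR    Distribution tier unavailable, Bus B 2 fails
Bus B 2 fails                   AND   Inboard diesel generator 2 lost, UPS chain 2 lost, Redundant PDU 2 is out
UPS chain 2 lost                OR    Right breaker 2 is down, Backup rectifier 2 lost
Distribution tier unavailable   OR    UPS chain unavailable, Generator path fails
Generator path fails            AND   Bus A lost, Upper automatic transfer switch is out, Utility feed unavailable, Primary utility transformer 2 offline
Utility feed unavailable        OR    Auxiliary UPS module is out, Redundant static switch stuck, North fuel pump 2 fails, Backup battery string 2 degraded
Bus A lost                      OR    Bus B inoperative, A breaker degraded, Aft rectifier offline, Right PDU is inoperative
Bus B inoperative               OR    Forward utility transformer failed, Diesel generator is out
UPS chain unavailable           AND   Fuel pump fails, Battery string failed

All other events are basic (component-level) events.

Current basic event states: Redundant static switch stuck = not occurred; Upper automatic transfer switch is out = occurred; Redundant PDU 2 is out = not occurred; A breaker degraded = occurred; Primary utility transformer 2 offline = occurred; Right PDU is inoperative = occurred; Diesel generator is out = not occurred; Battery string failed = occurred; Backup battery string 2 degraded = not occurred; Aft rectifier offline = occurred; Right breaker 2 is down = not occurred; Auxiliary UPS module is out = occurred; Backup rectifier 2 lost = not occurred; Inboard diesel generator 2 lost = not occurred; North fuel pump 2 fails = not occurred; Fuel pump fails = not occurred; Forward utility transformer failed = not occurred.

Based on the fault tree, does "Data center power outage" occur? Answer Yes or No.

Yes

UPS chain unavailable [AND]: Fuel pump fails=not, Battery string failed=occurs → not all inputs occur → does not occur.
Bus B inoperative [OR]: Forward utility transformer failed=not, Diesel generator is out=not → no input occurs → does not occur.
Bus A lost [OR]: Bus B inoperative=not, A breaker degraded=occurs, Aft rectifier offline=occurs, Right PDU is inoperative=occurs → at least one input occurs → occurs.
Utility feed unavailable [OR]: Auxiliary UPS module is out=occurs, Redundant static switch stuck=not, North fuel pump 2 fails=not, Backup battery string 2 degraded=not → at least one input occurs → occurs.
Generator path fails [AND]: Bus A lost=occurs, Upper automatic transfer switch is out=occurs, Utility feed unavailable=occurs, Primary utility transformer 2 offline=occurs → all inputs occur → occurs.
Distribution tier unavailable [OR]: UPS chain unavailable=not, Generator path fails=occurs → at least one input occurs → occurs.
UPS chain 2 lost [OR]: Right breaker 2 is down=not, Backup rectifier 2 lost=not → no input occurs → does not occur.
Bus B 2 fails [AND]: Inboard diesel generator 2 lost=not, UPS chain 2 lost=not, Redundant PDU 2 is out=not → not all inputs occur → does not occur.
Data center power outage [OR]: Distribution tier unavailable=occurs, Bus B 2 fails=not → at least one input occurs → occurs.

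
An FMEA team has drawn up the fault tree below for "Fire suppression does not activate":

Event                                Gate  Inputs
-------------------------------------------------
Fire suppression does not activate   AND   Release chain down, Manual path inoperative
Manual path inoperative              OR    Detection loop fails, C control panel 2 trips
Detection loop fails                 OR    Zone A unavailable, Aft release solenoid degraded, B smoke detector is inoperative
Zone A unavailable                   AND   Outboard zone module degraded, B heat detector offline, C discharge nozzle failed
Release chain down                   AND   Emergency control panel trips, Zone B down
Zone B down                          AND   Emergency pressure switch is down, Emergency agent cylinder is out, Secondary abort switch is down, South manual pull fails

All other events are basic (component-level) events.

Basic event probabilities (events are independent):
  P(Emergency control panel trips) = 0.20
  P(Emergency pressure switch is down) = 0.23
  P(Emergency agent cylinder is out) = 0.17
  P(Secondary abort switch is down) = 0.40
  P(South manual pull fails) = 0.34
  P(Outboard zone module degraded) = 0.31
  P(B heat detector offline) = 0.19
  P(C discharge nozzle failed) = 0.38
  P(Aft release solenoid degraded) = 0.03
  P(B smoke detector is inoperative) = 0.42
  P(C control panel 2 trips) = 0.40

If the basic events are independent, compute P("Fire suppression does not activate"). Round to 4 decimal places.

P(Zone B down) [AND] = 0.23 × 0.17 × 0.40 × 0.34 = 0.005318
P(Release chain down) [AND] = 0.20 × 0.005318 = 0.001064
P(Zone A unavailable) [AND] = 0.31 × 0.19 × 0.38 = 0.022382
P(Detection loop fails) [OR] = 1 − (1−0.022382) × (1−0.03) × (1−0.42) = 0.449992
P(Manual path inoperative) [OR] = 1 − (1−0.449992) × (1−0.40) = 0.669995
P(Fire suppression does not activate) [AND] = 0.001064 × 0.669995 = 0.000713
Rounded to 4 decimal places: P(Fire suppression does not activate) ≈ 0.0007.

0.0007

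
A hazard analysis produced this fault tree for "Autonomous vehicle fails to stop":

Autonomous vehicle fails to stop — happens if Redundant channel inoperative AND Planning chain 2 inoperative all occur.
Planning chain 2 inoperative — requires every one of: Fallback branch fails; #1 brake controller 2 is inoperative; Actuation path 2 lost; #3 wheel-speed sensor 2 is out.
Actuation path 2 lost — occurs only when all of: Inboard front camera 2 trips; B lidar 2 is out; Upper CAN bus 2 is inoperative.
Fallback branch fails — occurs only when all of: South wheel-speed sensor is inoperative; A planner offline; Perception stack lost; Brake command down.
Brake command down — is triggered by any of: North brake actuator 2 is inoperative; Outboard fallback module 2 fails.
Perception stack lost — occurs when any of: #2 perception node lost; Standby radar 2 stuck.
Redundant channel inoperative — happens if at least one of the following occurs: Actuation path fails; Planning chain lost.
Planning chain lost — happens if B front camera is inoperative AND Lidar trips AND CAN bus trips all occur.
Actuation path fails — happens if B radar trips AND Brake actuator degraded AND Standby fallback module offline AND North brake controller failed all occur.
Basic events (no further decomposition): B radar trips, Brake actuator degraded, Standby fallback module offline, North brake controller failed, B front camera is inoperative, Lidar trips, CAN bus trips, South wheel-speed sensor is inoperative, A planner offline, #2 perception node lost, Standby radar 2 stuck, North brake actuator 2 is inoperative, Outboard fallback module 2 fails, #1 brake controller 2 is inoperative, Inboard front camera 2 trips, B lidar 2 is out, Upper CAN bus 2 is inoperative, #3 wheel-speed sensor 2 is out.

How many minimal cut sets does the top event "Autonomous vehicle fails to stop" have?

8

Actuation path fails [AND]: one cut set from each child combined → 1 × 1 × 1 × 1 = 1 cut set(s).
Planning chain lost [AND]: one cut set from each child combined → 1 × 1 × 1 = 1 cut set(s).
Redundant channel inoperative [OR]: union of children's cut sets → 2 cut set(s).
Perception stack lost [OR]: union of children's cut sets → 2 cut set(s).
Brake command down [OR]: union of children's cut sets → 2 cut set(s).
Fallback branch fails [AND]: one cut set from each child combined → 1 × 1 × 2 × 2 = 4 cut set(s).
Actuation path 2 lost [AND]: one cut set from each child combined → 1 × 1 × 1 = 1 cut set(s).
Planning chain 2 inoperative [AND]: one cut set from each child combined → 4 × 1 × 1 × 1 = 4 cut set(s).
Autonomous vehicle fails to stop [AND]: one cut set from each child combined → 2 × 4 = 8 cut set(s).
Minimal cut sets: {#1 brake controller 2 is inoperative, #2 perception node lost, #3 wheel-speed sensor 2 is out, A planner offline, B lidar 2 is out, B radar trips, Brake actuator degraded, Inboard front camera 2 trips, North brake actuator 2 is inoperative, North brake controller failed, South wheel-speed sensor is inoperative, Standby fallback module offline, Upper CAN bus 2 is inoperative}; {#1 brake controller 2 is inoperative, #2 perception node lost, #3 wheel-speed sensor 2 is out, A planner offline, B lidar 2 is out, B radar trips, Brake actuator degraded, Inboard front camera 2 trips, North brake controller failed, Outboard fallback module 2 fails, South wheel-speed sensor is inoperative, Standby fallback module offline, Upper CAN bus 2 is inoperative}; {#1 brake controller 2 is inoperative, #3 wheel-speed sensor 2 is out, A planner offline, B lidar 2 is out, B radar trips, Brake actuator degraded, Inboard front camera 2 trips, North brake actuator 2 is inoperative, North brake controller failed, South wheel-speed sensor is inoperative, Standby fallback module offline, Standby radar 2 stuck, Upper CAN bus 2 is inoperative}; {#1 brake controller 2 is inoperative, #3 wheel-speed sensor 2 is out, A planner offline, B lidar 2 is out, B radar trips, Brake actuator degraded, Inboard front camera 2 trips, North brake controller failed, Outboard fallback module 2 fails, South wheel-speed sensor is inoperative, Standby fallback module offline, Standby radar 2 stuck, Upper CAN bus 2 is inoperative}; {#1 brake controller 2 is inoperative, #2 perception node lost, #3 wheel-speed sensor 2 is out, A planner offline, B front camera is inoperative, B lidar 2 is out, CAN bus trips, Inboard front camera 2 trips, Lidar trips, North brake actuator 2 is inoperative, South wheel-speed sensor is inoperative, Upper CAN bus 2 is inoperative}; {#1 brake controller 2 is inoperative, #2 perception node lost, #3 wheel-speed sensor 2 is out, A planner offline, B front camera is inoperative, B lidar 2 is out, CAN bus trips, Inboard front camera 2 trips, Lidar trips, Outboard fallback module 2 fails, South wheel-speed sensor is inoperative, Upper CAN bus 2 is inoperative}; {#1 brake controller 2 is inoperative, #3 wheel-speed sensor 2 is out, A planner offline, B front camera is inoperative, B lidar 2 is out, CAN bus trips, Inboard front camera 2 trips, Lidar trips, North brake actuator 2 is inoperative, South wheel-speed sensor is inoperative, Standby radar 2 stuck, Upper CAN bus 2 is inoperative}; {#1 brake controller 2 is inoperative, #3 wheel-speed sensor 2 is out, A planner offline, B front camera is inoperative, B lidar 2 is out, CAN bus trips, Inboard front camera 2 trips, Lidar trips, Outboard fallback module 2 fails, South wheel-speed sensor is inoperative, Standby radar 2 stuck, Upper CAN bus 2 is inoperative}.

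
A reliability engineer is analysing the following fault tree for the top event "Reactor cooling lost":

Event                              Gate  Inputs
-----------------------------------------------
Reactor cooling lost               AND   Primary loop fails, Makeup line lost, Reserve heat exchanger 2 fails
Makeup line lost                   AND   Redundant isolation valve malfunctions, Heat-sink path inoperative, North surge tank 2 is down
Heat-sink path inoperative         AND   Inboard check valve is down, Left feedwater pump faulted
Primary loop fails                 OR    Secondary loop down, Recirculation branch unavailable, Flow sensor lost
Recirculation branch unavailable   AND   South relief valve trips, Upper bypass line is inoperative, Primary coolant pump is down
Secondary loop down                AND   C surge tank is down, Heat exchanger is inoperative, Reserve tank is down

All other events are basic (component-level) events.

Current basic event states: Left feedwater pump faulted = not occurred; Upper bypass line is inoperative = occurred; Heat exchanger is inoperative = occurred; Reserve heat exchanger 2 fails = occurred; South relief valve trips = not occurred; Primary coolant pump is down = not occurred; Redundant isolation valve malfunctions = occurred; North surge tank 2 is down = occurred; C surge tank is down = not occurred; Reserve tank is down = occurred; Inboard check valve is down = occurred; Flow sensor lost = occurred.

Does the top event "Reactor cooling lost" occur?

Secondary loop down [AND]: C surge tank is down=not, Heat exchanger is inoperative=occurs, Reserve tank is down=occurs → not all inputs occur → does not occur.
Recirculation branch unavailable [AND]: South relief valve trips=not, Upper bypass line is inoperative=occurs, Primary coolant pump is down=not → not all inputs occur → does not occur.
Primary loop fails [OR]: Secondary loop down=not, Recirculation branch unavailable=not, Flow sensor lost=occurs → at least one input occurs → occurs.
Heat-sink path inoperative [AND]: Inboard check valve is down=occurs, Left feedwater pump faulted=not → not all inputs occur → does not occur.
Makeup line lost [AND]: Redundant isolation valve malfunctions=occurs, Heat-sink path inoperative=not, North surge tank 2 is down=occurs → not all inputs occur → does not occur.
Reactor cooling lost [AND]: Primary loop fails=occurs, Makeup line lost=not, Reserve heat exchanger 2 fails=occurs → not all inputs occur → does not occur.

No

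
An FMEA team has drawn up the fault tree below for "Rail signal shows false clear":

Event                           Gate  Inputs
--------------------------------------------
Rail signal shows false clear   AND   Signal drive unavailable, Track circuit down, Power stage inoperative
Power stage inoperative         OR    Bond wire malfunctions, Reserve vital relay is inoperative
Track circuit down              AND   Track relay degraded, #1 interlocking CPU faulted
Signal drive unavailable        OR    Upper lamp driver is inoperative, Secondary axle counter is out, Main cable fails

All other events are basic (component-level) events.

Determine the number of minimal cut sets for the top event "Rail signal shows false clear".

Signal drive unavailable [OR]: union of children's cut sets → 3 cut set(s).
Track circuit down [AND]: one cut set from each child combined → 1 × 1 = 1 cut set(s).
Power stage inoperative [OR]: union of children's cut sets → 2 cut set(s).
Rail signal shows false clear [AND]: one cut set from each child combined → 3 × 1 × 2 = 6 cut set(s).
Minimal cut sets: {#1 interlocking CPU faulted, Bond wire malfunctions, Track relay degraded, Upper lamp driver is inoperative}; {#1 interlocking CPU faulted, Reserve vital relay is inoperative, Track relay degraded, Upper lamp driver is inoperative}; {#1 interlocking CPU faulted, Bond wire malfunctions, Secondary axle counter is out, Track relay degraded}; {#1 interlocking CPU faulted, Reserve vital relay is inoperative, Secondary axle counter is out, Track relay degraded}; {#1 interlocking CPU faulted, Bond wire malfunctions, Main cable fails, Track relay degraded}; {#1 interlocking CPU faulted, Main cable fails, Reserve vital relay is inoperative, Track relay degraded}.

6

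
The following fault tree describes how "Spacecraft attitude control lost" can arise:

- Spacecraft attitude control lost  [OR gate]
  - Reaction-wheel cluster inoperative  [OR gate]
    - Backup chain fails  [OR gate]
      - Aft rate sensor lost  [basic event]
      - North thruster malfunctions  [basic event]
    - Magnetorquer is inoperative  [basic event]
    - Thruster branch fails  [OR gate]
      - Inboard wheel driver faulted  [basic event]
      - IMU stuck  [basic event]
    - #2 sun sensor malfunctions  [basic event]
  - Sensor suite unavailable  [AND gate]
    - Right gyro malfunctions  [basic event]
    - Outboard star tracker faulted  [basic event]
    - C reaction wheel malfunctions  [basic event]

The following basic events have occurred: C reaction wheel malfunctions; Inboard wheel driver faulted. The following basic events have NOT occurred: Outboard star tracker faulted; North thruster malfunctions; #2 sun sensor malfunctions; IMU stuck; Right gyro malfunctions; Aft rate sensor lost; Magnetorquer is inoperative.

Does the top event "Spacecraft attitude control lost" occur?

Backup chain fails [OR]: Aft rate sensor lost=not, North thruster malfunctions=not → no input occurs → does not occur.
Thruster branch fails [OR]: Inboard wheel driver faulted=occurs, IMU stuck=not → at least one input occurs → occurs.
Reaction-wheel cluster inoperative [OR]: Backup chain fails=not, Magnetorquer is inoperative=not, Thruster branch fails=occurs, #2 sun sensor malfunctions=not → at least one input occurs → occurs.
Sensor suite unavailable [AND]: Right gyro malfunctions=not, Outboard star tracker faulted=not, C reaction wheel malfunctions=occurs → not all inputs occur → does not occur.
Spacecraft attitude control lost [OR]: Reaction-wheel cluster inoperative=occurs, Sensor suite unavailable=not → at least one input occurs → occurs.

Yes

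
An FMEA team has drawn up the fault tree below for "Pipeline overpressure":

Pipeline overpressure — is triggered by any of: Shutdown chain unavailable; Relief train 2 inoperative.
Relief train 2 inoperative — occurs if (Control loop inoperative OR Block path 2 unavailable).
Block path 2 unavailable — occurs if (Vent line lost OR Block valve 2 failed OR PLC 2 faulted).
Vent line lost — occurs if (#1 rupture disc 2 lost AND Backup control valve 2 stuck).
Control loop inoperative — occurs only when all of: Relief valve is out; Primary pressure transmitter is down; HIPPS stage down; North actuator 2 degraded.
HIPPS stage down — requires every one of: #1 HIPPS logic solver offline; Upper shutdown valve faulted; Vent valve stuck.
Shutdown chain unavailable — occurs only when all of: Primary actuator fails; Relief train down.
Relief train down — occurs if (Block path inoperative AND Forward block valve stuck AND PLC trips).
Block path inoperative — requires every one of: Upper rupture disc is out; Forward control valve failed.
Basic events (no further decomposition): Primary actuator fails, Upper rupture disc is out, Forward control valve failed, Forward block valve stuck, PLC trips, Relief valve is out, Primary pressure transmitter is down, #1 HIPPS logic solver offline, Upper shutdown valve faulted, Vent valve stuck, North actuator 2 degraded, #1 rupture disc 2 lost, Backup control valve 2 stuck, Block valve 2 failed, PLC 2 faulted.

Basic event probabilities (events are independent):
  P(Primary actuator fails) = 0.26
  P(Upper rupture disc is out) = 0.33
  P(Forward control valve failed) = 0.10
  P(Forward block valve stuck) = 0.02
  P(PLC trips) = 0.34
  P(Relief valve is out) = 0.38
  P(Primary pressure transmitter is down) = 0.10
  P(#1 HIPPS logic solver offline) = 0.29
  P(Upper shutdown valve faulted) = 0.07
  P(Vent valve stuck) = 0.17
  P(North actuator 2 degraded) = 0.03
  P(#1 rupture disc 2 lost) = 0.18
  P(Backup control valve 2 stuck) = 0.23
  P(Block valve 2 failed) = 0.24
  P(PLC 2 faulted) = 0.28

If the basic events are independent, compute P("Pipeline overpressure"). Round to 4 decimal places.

0.4755

P(Block path inoperative) [AND] = 0.33 × 0.10 = 0.033000
P(Relief train down) [AND] = 0.033000 × 0.02 × 0.34 = 0.000224
P(Shutdown chain unavailable) [AND] = 0.26 × 0.000224 = 0.000058
P(HIPPS stage down) [AND] = 0.29 × 0.07 × 0.17 = 0.003451
P(Control loop inoperative) [AND] = 0.38 × 0.10 × 0.003451 × 0.03 = 0.000004
P(Vent line lost) [AND] = 0.18 × 0.23 = 0.041400
P(Block path 2 unavailable) [OR] = 1 − (1−0.041400) × (1−0.24) × (1−0.28) = 0.475454
P(Relief train 2 inoperative) [OR] = 1 − (1−0.000004) × (1−0.475454) = 0.475456
P(Pipeline overpressure) [OR] = 1 − (1−0.000058) × (1−0.475456) = 0.475486
Rounded to 4 decimal places: P(Pipeline overpressure) ≈ 0.4755.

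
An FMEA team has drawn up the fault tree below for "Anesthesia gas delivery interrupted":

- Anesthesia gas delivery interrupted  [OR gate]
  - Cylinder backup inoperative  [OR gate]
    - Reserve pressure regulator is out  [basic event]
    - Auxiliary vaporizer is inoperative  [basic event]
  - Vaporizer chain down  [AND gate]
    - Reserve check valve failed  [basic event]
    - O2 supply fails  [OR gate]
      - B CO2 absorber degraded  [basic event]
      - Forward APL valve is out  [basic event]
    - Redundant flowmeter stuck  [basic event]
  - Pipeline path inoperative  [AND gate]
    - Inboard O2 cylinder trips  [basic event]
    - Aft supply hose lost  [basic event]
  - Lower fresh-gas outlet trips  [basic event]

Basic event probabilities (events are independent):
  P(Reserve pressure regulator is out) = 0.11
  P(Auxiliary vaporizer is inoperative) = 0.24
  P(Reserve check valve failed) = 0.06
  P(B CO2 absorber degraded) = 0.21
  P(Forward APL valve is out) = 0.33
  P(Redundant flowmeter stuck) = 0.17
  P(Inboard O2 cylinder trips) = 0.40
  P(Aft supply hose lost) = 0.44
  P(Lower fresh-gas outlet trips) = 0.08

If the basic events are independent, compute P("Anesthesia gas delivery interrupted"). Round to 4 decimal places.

P(Cylinder backup inoperative) [OR] = 1 − (1−0.11) × (1−0.24) = 0.323600
P(O2 supply fails) [OR] = 1 − (1−0.21) × (1−0.33) = 0.470700
P(Vaporizer chain down) [AND] = 0.06 × 0.470700 × 0.17 = 0.004801
P(Pipeline path inoperative) [AND] = 0.40 × 0.44 = 0.176000
P(Anesthesia gas delivery interrupted) [OR] = 1 − (1−0.323600) × (1−0.004801) × (1−0.176000) × (1−0.08) = 0.489696
Rounded to 4 decimal places: P(Anesthesia gas delivery interrupted) ≈ 0.4897.

0.4897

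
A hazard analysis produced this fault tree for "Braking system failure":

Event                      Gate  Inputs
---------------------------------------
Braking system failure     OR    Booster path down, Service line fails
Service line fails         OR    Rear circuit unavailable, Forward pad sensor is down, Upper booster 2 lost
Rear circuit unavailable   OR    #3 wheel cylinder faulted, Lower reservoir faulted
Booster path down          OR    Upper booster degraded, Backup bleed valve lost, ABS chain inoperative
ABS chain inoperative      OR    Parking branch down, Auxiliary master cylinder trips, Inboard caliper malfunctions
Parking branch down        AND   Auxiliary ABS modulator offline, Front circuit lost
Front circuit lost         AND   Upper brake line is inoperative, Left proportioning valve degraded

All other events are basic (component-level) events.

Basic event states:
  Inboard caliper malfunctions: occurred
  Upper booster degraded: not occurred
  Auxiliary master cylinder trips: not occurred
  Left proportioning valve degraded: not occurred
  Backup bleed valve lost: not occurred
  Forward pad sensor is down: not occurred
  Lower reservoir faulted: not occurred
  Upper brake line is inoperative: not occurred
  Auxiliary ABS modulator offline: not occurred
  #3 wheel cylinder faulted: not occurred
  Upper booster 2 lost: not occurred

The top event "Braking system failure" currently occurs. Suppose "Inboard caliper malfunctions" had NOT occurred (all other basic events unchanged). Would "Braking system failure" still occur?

No

Counterfactual: set "Inboard caliper malfunctions" to not occurred.
Front circuit lost [AND]: Upper brake line is inoperative=not, Left proportioning valve degraded=not → not all inputs occur → does not occur.
Parking branch down [AND]: Auxiliary ABS modulator offline=not, Front circuit lost=not → not all inputs occur → does not occur.
ABS chain inoperative [OR]: Parking branch down=not, Auxiliary master cylinder trips=not, Inboard caliper malfunctions=not → no input occurs → does not occur.
Booster path down [OR]: Upper booster degraded=not, Backup bleed valve lost=not, ABS chain inoperative=not → no input occurs → does not occur.
Rear circuit unavailable [OR]: #3 wheel cylinder faulted=not, Lower reservoir faulted=not → no input occurs → does not occur.
Service line fails [OR]: Rear circuit unavailable=not, Forward pad sensor is down=not, Upper booster 2 lost=not → no input occurs → does not occur.
Braking system failure [OR]: Booster path down=not, Service line fails=not → no input occurs → does not occur.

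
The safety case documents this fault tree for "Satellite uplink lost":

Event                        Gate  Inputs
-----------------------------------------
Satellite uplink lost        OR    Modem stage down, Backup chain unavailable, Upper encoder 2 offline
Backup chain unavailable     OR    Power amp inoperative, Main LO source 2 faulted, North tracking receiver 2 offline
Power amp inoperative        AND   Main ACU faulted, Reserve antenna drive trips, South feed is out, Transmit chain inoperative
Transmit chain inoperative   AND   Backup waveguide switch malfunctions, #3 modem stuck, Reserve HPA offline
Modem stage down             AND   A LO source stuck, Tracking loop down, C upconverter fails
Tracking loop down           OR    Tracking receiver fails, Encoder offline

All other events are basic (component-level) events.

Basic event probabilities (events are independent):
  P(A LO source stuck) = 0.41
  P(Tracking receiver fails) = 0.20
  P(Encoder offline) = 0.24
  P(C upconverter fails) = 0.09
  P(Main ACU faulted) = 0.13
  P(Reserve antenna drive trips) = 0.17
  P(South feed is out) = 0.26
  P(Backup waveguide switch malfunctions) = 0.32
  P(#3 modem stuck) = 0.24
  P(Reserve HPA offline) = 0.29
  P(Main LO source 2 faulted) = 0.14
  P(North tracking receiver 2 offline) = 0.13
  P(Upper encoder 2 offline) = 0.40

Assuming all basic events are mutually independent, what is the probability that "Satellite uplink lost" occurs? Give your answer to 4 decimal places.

P(Tracking loop down) [OR] = 1 − (1−0.20) × (1−0.24) = 0.392000
P(Modem stage down) [AND] = 0.41 × 0.392000 × 0.09 = 0.014465
P(Transmit chain inoperative) [AND] = 0.32 × 0.24 × 0.29 = 0.022272
P(Power amp inoperative) [AND] = 0.13 × 0.17 × 0.26 × 0.022272 = 0.000128
P(Backup chain unavailable) [OR] = 1 − (1−0.000128) × (1−0.14) × (1−0.13) = 0.251896
P(Satellite uplink lost) [OR] = 1 − (1−0.014465) × (1−0.251896) × (1−0.40) = 0.557630
Rounded to 4 decimal places: P(Satellite uplink lost) ≈ 0.5576.

0.5576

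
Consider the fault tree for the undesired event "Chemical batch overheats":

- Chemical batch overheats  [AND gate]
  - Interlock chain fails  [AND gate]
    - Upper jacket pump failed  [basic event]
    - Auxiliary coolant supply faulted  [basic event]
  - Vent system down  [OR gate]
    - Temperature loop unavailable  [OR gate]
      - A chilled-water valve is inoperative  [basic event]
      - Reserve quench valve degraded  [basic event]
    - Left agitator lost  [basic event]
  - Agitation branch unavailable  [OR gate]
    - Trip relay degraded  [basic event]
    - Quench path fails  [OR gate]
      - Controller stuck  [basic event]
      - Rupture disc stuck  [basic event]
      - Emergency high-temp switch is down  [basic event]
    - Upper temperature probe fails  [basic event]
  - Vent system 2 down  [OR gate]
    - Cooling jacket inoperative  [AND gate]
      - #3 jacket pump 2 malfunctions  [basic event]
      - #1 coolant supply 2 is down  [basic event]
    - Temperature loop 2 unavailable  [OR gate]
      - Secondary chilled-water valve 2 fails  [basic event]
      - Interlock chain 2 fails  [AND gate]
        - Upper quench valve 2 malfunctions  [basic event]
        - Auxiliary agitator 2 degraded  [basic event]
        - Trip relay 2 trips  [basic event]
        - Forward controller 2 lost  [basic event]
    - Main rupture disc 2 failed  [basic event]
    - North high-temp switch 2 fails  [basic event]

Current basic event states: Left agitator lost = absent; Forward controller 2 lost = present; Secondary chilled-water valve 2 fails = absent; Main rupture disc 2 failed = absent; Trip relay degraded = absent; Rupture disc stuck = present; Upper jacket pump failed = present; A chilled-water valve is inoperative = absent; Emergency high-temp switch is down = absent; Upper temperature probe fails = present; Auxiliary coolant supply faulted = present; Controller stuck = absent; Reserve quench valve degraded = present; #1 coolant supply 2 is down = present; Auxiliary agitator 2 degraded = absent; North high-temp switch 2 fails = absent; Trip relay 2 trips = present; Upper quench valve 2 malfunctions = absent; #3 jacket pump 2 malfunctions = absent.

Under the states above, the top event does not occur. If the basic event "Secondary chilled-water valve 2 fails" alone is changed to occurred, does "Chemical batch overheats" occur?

Counterfactual: set "Secondary chilled-water valve 2 fails" to occurred.
Interlock chain fails [AND]: Upper jacket pump failed=occurs, Auxiliary coolant supply faulted=occurs → all inputs occur → occurs.
Temperature loop unavailable [OR]: A chilled-water valve is inoperative=not, Reserve quench valve degraded=occurs → at least one input occurs → occurs.
Vent system down [OR]: Temperature loop unavailable=occurs, Left agitator lost=not → at least one input occurs → occurs.
Quench path fails [OR]: Controller stuck=not, Rupture disc stuck=occurs, Emergency high-temp switch is down=not → at least one input occurs → occurs.
Agitation branch unavailable [OR]: Trip relay degraded=not, Quench path fails=occurs, Upper temperature probe fails=occurs → at least one input occurs → occurs.
Cooling jacket inoperative [AND]: #3 jacket pump 2 malfunctions=not, #1 coolant supply 2 is down=occurs → not all inputs occur → does not occur.
Interlock chain 2 fails [AND]: Upper quench valve 2 malfunctions=not, Auxiliary agitator 2 degraded=not, Trip relay 2 trips=occurs, Forward controller 2 lost=occurs → not all inputs occur → does not occur.
Temperature loop 2 unavailable [OR]: Secondary chilled-water valve 2 fails=occurs, Interlock chain 2 fails=not → at least one input occurs → occurs.
Vent system 2 down [OR]: Cooling jacket inoperative=not, Temperature loop 2 unavailable=occurs, Main rupture disc 2 failed=not, North high-temp switch 2 fails=not → at least one input occurs → occurs.
Chemical batch overheats [AND]: Interlock chain fails=occurs, Vent system down=occurs, Agitation branch unavailable=occurs, Vent system 2 down=occurs → all inputs occur → occurs.

Yes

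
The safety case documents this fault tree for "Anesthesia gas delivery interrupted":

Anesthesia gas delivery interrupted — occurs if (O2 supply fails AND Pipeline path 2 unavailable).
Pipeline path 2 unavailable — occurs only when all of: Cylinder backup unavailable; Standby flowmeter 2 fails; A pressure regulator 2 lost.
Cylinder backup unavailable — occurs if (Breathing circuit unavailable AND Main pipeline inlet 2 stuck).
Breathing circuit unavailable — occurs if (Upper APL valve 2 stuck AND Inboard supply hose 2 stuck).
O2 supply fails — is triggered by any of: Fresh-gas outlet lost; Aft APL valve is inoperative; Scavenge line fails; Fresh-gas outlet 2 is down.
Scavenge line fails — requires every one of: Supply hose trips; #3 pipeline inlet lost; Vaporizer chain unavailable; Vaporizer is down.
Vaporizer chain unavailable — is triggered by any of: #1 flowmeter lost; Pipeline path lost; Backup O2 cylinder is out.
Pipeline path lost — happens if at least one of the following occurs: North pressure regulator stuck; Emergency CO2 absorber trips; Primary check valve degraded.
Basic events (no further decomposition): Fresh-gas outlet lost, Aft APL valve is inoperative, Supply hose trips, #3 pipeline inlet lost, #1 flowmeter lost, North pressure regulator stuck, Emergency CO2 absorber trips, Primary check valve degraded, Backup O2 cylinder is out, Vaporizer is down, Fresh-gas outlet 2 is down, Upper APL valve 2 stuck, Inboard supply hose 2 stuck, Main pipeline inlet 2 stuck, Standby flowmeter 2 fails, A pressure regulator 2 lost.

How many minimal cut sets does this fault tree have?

Pipeline path lost [OR]: union of children's cut sets → 3 cut set(s).
Vaporizer chain unavailable [OR]: union of children's cut sets → 5 cut set(s).
Scavenge line fails [AND]: one cut set from each child combined → 1 × 1 × 5 × 1 = 5 cut set(s).
O2 supply fails [OR]: union of children's cut sets → 8 cut set(s).
Breathing circuit unavailable [AND]: one cut set from each child combined → 1 × 1 = 1 cut set(s).
Cylinder backup unavailable [AND]: one cut set from each child combined → 1 × 1 = 1 cut set(s).
Pipeline path 2 unavailable [AND]: one cut set from each child combined → 1 × 1 × 1 = 1 cut set(s).
Anesthesia gas delivery interrupted [AND]: one cut set from each child combined → 8 × 1 = 8 cut set(s).
Minimal cut sets: {A pressure regulator 2 lost, Fresh-gas outlet lost, Inboard supply hose 2 stuck, Main pipeline inlet 2 stuck, Standby flowmeter 2 fails, Upper APL valve 2 stuck}; {A pressure regulator 2 lost, Aft APL valve is inoperative, Inboard supply hose 2 stuck, Main pipeline inlet 2 stuck, Standby flowmeter 2 fails, Upper APL valve 2 stuck}; {#1 flowmeter lost, #3 pipeline inlet lost, A pressure regulator 2 lost, Inboard supply hose 2 stuck, Main pipeline inlet 2 stuck, Standby flowmeter 2 fails, Supply hose trips, Upper APL valve 2 stuck, Vaporizer is down}; {#3 pipeline inlet lost, A pressure regulator 2 lost, Inboard supply hose 2 stuck, Main pipeline inlet 2 stuck, North pressure regulator stuck, Standby flowmeter 2 fails, Supply hose trips, Upper APL valve 2 stuck, Vaporizer is down}; {#3 pipeline inlet lost, A pressure regulator 2 lost, Emergency CO2 absorber trips, Inboard supply hose 2 stuck, Main pipeline inlet 2 stuck, Standby flowmeter 2 fails, Supply hose trips, Upper APL valve 2 stuck, Vaporizer is down}; {#3 pipeline inlet lost, A pressure regulator 2 lost, Inboard supply hose 2 stuck, Main pipeline inlet 2 stuck, Primary check valve degraded, Standby flowmeter 2 fails, Supply hose trips, Upper APL valve 2 stuck, Vaporizer is down}; {#3 pipeline inlet lost, A pressure regulator 2 lost, Backup O2 cylinder is out, Inboard supply hose 2 stuck, Main pipeline inlet 2 stuck, Standby flowmeter 2 fails, Supply hose trips, Upper APL valve 2 stuck, Vaporizer is down}; {A pressure regulator 2 lost, Fresh-gas outlet 2 is down, Inboard supply hose 2 stuck, Main pipeline inlet 2 stuck, Standby flowmeter 2 fails, Upper APL valve 2 stuck}.

8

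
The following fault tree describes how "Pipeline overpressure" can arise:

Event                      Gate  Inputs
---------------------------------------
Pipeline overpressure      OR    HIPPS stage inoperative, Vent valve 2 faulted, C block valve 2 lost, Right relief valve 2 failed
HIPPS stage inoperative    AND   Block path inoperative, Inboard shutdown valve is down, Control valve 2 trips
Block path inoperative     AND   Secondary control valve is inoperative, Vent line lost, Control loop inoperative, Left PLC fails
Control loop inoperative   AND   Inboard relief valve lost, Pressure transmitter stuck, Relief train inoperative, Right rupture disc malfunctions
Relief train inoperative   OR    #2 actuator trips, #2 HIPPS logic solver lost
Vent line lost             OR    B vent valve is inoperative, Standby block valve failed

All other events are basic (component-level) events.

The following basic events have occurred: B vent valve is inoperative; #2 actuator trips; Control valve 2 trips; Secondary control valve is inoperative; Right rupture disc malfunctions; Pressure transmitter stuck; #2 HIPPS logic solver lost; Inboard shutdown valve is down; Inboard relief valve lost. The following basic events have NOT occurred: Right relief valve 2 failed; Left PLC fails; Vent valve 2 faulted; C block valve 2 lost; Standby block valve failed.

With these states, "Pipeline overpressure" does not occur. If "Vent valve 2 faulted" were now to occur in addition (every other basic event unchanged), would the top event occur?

Yes

Counterfactual: set "Vent valve 2 faulted" to occurred.
Vent line lost [OR]: B vent valve is inoperative=occurs, Standby block valve failed=not → at least one input occurs → occurs.
Relief train inoperative [OR]: #2 actuator trips=occurs, #2 HIPPS logic solver lost=occurs → at least one input occurs → occurs.
Control loop inoperative [AND]: Inboard relief valve lost=occurs, Pressure transmitter stuck=occurs, Relief train inoperative=occurs, Right rupture disc malfunctions=occurs → all inputs occur → occurs.
Block path inoperative [AND]: Secondary control valve is inoperative=occurs, Vent line lost=occurs, Control loop inoperative=occurs, Left PLC fails=not → not all inputs occur → does not occur.
HIPPS stage inoperative [AND]: Block path inoperative=not, Inboard shutdown valve is down=occurs, Control valve 2 trips=occurs → not all inputs occur → does not occur.
Pipeline overpressure [OR]: HIPPS stage inoperative=not, Vent valve 2 faulted=occurs, C block valve 2 lost=not, Right relief valve 2 failed=not → at least one input occurs → occurs.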